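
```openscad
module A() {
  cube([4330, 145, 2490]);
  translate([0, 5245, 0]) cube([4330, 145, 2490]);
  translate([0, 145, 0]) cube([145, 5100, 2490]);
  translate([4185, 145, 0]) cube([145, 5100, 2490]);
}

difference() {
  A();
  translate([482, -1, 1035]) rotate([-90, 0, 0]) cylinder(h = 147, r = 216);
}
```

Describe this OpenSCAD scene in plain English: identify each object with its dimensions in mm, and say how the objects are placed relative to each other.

A is a box-shaped house frame (walls only): outside footprint 4330×5390 mm, wall height 2490 mm, wall thickness 145 mm. The two y-facing walls run the full x-width; the two x-facing walls fit between the inner faces of the y-facing walls.

The house frame has a circular hole of radius 216 mm through its front wall, centred at (x = 482, z = 1035).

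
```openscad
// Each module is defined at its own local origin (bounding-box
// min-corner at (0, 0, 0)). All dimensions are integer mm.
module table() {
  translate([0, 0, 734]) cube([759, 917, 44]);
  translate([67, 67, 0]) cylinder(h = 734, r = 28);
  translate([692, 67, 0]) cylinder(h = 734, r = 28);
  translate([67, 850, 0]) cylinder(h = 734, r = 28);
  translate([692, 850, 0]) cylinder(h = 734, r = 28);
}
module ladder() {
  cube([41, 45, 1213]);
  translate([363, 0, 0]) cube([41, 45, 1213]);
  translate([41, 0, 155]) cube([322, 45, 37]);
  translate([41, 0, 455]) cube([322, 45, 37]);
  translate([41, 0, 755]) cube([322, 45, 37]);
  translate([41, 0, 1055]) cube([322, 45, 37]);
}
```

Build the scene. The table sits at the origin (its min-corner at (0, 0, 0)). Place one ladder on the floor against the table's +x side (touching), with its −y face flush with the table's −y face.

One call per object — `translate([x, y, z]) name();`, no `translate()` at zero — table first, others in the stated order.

table();
translate([759, 0, 0]) ladder();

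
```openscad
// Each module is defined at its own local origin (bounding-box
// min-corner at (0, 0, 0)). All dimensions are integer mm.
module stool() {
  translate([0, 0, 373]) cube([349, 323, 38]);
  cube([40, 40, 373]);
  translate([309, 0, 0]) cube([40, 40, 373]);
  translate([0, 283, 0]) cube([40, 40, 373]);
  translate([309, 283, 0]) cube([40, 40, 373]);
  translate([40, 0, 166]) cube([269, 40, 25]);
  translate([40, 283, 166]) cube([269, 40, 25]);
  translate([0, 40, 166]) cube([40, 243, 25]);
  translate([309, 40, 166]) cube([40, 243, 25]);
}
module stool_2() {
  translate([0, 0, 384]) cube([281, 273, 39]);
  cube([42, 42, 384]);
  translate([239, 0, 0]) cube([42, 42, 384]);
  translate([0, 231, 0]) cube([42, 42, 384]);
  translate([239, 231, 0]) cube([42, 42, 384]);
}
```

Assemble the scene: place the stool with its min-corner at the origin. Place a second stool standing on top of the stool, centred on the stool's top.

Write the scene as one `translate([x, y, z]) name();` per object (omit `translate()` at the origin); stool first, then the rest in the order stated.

stool();
translate([34, 25, 411]) stool_2();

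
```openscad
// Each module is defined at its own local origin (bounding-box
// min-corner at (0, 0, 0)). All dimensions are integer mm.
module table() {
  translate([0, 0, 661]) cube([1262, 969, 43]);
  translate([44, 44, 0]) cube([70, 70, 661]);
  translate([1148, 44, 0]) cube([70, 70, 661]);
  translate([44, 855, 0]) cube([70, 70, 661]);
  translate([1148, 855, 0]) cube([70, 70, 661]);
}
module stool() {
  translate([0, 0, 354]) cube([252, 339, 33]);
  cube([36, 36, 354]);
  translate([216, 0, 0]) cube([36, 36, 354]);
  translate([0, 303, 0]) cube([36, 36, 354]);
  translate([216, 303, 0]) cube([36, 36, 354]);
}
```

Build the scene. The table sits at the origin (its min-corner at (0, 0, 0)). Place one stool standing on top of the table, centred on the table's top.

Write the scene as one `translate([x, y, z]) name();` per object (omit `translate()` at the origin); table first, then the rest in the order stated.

table();
translate([505, 315, 704]) stool();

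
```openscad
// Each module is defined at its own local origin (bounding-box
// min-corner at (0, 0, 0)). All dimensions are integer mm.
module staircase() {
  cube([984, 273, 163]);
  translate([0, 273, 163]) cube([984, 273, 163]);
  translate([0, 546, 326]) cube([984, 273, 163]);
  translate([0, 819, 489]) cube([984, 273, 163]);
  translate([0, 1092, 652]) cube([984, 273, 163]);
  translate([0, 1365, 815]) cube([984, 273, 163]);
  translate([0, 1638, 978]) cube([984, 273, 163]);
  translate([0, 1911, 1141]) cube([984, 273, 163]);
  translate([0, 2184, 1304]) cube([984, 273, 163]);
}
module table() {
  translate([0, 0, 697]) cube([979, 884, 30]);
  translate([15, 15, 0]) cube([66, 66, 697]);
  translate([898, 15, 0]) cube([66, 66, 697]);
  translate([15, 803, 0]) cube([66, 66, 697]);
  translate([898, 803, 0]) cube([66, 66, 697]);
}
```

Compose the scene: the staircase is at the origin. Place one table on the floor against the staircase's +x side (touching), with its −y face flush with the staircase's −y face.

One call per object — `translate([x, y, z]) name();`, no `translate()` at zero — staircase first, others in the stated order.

staircase();
translate([984, 0, 0]) table();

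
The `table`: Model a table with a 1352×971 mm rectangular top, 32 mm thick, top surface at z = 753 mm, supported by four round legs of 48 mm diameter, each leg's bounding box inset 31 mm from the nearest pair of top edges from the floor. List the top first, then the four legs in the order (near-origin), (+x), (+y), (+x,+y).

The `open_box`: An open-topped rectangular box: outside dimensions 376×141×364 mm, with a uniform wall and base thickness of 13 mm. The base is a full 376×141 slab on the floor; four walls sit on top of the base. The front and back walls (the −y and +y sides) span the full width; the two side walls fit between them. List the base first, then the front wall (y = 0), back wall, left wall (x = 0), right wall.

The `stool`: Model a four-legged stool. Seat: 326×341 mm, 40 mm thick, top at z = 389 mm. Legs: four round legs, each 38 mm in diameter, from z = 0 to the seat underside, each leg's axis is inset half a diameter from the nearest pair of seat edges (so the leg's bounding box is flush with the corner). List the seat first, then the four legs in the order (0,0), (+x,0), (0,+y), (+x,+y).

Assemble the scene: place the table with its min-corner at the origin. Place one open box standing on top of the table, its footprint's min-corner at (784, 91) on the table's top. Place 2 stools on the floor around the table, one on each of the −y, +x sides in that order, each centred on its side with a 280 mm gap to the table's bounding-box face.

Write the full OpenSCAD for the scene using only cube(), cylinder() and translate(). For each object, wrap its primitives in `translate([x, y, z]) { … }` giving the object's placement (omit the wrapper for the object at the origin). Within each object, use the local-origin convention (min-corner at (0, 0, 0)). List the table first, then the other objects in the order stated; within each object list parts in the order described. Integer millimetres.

translate([0, 0, 721]) cube([1352, 971, 32]);
translate([55, 55, 0]) cylinder(h = 721, r = 24);
translate([1297, 55, 0]) cylinder(h = 721, r = 24);
translate([55, 916, 0]) cylinder(h = 721, r = 24);
translate([1297, 916, 0]) cylinder(h = 721, r = 24);
translate([784, 91, 753]) {
  cube([376, 141, 13]);
  translate([0, 0, 13]) cube([376, 13, 351]);
  translate([0, 128, 13]) cube([376, 13, 351]);
  translate([0, 13, 13]) cube([13, 115, 351]);
  translate([363, 13, 13]) cube([13, 115, 351]);
}
translate([513, -621, 0]) {
  translate([0, 0, 349]) cube([326, 341, 40]);
  translate([19, 19, 0]) cylinder(h = 349, r = 19);
  translate([307, 19, 0]) cylinder(h = 349, r = 19);
  translate([19, 322, 0]) cylinder(h = 349, r = 19);
  translate([307, 322, 0]) cylinder(h = 349, r = 19);
}
translate([1632, 315, 0]) {
  translate([0, 0, 349]) cube([326, 341, 40]);
  translate([19, 19, 0]) cylinder(h = 349, r = 19);
  translate([307, 19, 0]) cylinder(h = 349, r = 19);
  translate([19, 322, 0]) cylinder(h = 349, r = 19);
  translate([307, 322, 0]) cylinder(h = 349, r = 19);
}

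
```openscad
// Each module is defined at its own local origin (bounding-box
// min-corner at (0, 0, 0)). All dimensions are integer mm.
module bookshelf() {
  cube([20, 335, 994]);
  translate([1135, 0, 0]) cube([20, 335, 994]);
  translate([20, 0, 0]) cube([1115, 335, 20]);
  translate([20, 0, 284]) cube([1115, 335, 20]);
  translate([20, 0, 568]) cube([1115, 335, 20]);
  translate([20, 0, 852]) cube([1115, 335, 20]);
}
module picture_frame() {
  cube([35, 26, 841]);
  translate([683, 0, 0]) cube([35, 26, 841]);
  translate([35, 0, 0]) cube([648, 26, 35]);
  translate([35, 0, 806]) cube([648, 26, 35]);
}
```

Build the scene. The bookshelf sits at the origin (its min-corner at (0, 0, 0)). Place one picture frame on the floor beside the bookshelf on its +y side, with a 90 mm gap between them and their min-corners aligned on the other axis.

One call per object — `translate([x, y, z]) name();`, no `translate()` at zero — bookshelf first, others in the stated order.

bookshelf();
translate([0, 425, 0]) picture_frame();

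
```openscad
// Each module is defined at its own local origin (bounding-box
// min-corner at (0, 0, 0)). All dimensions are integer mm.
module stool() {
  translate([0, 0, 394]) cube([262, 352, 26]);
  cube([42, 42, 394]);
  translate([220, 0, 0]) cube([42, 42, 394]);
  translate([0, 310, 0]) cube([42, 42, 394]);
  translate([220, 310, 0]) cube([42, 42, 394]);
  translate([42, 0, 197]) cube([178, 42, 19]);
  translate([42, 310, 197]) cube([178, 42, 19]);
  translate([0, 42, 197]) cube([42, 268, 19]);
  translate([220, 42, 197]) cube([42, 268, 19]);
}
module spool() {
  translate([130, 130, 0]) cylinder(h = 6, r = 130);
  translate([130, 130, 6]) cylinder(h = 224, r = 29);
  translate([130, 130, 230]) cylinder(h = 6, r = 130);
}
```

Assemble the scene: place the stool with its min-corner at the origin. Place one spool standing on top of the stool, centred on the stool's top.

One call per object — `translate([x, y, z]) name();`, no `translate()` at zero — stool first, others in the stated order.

stool();
translate([1, 46, 420]) spool();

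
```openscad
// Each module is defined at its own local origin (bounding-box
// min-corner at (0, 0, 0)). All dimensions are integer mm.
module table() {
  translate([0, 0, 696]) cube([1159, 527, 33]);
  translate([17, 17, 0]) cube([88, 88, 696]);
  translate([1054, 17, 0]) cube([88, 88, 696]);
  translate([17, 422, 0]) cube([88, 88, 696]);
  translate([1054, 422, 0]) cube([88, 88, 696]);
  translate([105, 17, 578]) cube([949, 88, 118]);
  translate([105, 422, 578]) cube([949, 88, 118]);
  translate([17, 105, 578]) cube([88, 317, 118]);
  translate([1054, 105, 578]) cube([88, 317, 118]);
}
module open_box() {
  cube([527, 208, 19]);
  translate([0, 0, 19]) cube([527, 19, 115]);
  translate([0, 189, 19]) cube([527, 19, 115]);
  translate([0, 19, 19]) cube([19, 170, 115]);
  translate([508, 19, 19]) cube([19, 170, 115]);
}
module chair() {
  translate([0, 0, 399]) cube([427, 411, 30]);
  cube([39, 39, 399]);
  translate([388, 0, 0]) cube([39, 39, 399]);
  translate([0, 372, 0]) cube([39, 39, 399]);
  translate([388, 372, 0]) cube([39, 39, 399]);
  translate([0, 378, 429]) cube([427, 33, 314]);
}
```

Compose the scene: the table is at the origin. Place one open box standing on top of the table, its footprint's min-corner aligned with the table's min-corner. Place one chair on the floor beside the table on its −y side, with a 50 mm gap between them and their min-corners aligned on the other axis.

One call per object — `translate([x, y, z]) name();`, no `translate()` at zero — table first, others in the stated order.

table();
translate([0, 0, 729]) open_box();
translate([0, -461, 0]) chair();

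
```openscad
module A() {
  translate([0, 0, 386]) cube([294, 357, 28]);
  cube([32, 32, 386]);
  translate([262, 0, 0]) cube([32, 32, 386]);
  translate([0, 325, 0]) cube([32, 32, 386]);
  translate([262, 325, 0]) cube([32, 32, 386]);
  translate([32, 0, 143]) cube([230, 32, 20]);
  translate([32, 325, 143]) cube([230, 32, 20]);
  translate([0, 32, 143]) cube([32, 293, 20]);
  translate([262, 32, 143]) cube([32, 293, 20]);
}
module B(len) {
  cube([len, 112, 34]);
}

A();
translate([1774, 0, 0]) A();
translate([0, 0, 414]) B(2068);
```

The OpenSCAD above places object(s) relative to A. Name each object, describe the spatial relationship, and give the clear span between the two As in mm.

A is a stool. B is a beam. A beam spans the tops of two stools. The clear span between the two stools is 1480 mm.

Second stool starts at x = 1774; first ends at x = 294; clear span = 1774 − 294 = 1480 mm.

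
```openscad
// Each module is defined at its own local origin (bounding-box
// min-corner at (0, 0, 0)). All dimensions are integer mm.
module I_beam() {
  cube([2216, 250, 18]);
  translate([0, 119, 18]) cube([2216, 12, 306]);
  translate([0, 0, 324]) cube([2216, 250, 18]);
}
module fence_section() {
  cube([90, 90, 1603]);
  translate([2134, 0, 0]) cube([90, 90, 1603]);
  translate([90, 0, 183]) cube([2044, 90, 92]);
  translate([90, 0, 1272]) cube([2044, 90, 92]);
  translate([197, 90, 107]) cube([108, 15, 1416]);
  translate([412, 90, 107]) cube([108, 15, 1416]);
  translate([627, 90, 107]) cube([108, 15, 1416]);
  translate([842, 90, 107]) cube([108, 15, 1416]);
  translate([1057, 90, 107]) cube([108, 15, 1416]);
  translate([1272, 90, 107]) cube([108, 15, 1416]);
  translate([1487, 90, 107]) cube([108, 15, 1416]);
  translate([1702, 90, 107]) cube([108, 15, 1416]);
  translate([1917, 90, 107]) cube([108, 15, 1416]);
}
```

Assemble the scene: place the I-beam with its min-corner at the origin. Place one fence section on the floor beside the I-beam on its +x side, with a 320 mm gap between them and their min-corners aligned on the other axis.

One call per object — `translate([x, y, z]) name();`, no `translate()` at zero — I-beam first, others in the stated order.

I_beam();
translate([2536, 0, 0]) fence_section();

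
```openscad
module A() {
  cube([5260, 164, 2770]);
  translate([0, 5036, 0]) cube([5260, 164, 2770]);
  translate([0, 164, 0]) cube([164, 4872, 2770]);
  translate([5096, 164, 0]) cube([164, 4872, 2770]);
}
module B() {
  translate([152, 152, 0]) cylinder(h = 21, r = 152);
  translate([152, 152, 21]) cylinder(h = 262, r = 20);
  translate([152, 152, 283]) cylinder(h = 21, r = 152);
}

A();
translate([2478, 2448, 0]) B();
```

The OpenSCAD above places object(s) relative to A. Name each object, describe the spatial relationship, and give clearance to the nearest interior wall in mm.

Clearances: x = 2314, y = 2284; minimum 2284 mm.

A is a house frame. B is a spool. The spool sits inside the house frame, centred. The clearance to the nearest interior wall is 2284 mm.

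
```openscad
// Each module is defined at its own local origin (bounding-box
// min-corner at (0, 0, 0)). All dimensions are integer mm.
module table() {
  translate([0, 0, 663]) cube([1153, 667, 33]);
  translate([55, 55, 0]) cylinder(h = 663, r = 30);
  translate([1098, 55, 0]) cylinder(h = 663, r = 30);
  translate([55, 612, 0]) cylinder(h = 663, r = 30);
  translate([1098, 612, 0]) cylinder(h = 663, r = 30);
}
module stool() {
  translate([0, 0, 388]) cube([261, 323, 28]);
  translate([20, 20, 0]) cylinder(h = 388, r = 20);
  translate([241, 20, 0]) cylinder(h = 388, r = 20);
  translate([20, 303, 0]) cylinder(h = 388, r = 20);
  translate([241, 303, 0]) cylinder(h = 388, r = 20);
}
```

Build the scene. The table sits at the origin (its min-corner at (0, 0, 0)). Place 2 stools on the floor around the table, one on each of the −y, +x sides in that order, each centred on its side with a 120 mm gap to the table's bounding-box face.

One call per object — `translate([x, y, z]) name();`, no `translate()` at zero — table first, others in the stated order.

table();
translate([446, -443, 0]) stool();
translate([1273, 172, 0]) stool();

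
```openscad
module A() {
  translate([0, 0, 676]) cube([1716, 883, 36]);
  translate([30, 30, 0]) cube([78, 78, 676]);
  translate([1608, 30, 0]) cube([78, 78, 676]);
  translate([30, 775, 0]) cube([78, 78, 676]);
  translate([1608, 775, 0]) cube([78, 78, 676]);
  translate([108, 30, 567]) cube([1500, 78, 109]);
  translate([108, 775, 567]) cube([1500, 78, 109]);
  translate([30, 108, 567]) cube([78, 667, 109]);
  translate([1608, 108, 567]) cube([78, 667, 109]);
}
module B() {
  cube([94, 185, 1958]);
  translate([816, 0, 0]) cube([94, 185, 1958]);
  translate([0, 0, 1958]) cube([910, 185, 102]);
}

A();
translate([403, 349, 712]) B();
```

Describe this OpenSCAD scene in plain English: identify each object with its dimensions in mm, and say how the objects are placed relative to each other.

A is a rectangular dining table. The top is 1716×883×36 mm with its upper surface at z = 712 mm. It stands on four 78×78 mm square legs, each inset 30 mm from the nearest pair of top edges, running from the floor to the underside of the top. Four apron rails, 78 mm thick and 109 mm tall, run between adjacent legs with their top edges flush with the underside of the top and their outer faces flush with the legs' outer faces.

B is a door frame. The clear opening is 722 mm wide and 1958 mm high. Two 94 mm wide jambs, 185 mm deep, stand either side of the opening from the floor to the top of the opening. A 102 mm thick head sits across the top of both jambs, spanning the full outside width of the frame.

The door frame is on top of the table, centred.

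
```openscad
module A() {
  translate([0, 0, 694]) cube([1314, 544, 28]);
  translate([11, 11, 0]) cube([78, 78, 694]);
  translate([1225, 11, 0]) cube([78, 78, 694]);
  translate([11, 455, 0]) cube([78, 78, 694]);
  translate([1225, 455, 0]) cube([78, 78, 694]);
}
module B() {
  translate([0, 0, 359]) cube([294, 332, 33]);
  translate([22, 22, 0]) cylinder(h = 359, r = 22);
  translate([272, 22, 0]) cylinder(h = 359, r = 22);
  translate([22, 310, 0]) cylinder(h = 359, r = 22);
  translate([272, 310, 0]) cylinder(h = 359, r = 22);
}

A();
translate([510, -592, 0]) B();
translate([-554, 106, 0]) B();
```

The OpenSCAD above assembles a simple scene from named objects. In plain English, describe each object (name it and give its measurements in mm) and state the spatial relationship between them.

A is a table with a 1314×544 mm rectangular top, 28 mm thick, top surface at z = 722 mm, supported by four 78×78 mm square legs, each inset 11 mm from the nearest pair of top edges, running from the floor.

B is a simple wooden stool: a rectangular seat 294 mm (x) by 332 mm (y), 33 mm thick, top face at z = 392 mm, on four round legs, each 44 mm in diameter. The legs rest on z = 0, each leg's axis is inset half a diameter from the nearest pair of seat edges (so the leg's bounding box is flush with the corner).

Two stools sit around the table at the −y, −x sides.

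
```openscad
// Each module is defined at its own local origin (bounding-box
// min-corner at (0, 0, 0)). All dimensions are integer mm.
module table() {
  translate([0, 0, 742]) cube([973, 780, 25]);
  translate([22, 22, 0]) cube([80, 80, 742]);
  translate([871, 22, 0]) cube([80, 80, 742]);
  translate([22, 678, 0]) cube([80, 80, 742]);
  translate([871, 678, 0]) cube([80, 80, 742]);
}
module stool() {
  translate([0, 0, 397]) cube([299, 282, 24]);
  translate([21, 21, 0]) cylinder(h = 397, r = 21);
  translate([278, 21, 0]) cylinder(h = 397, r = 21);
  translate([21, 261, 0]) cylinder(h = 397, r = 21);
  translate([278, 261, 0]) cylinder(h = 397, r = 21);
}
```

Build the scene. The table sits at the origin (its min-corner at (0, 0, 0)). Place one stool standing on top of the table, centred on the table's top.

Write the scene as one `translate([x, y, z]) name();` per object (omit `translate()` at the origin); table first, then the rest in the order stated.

table();
translate([337, 249, 767]) stool();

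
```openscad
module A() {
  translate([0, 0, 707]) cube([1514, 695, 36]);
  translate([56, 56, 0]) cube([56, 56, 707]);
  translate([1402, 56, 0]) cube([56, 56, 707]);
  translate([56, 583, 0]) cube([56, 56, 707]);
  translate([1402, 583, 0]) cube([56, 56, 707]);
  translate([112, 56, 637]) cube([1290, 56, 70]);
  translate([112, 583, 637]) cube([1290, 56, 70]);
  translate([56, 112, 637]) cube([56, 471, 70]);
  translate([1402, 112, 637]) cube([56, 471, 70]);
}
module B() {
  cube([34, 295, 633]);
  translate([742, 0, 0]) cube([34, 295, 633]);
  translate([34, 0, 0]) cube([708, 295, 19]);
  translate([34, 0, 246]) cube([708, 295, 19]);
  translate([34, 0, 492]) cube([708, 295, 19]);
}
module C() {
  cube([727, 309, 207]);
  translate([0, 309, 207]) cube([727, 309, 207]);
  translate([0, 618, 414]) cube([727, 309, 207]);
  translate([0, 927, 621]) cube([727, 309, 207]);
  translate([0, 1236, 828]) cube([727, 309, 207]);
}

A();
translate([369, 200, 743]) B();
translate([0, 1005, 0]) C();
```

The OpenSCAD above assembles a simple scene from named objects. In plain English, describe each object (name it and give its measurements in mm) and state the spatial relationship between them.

A is a rectangular dining table. The top is 1514×695×36 mm with its upper surface at z = 743 mm. It stands on four 56×56 mm square legs, each inset 56 mm from the nearest pair of top edges, running from the floor to the underside of the top. Four apron rails, 56 mm thick and 70 mm tall, run between adjacent legs with their top edges flush with the underside of the top and their outer faces flush with the legs' outer faces.

B is an open bookshelf. Two side panels, each 34 mm thick, 295 mm deep and 633 mm tall, stand 776 mm apart (outside-to-outside). Between them sit 3 shelves, each 19 mm thick and 295 mm deep, spanning the full gap between the sides. The bottom shelf rests on the floor (its underside at z = 0) and the clear gap between one shelf's top and the next shelf's underside is 227 mm.

C is a straight staircase of 5 solid steps. Each step is 727 mm wide (x), 309 mm deep (y, the going) and 207 mm tall (the rise). The first step rests on the floor; each subsequent step sits one going further in +y and one rise higher in +z, directly behind and above the previous step with no overlap.

The bookshelf is on top of the table, centred. The staircase is on the floor beside the table on its +y side.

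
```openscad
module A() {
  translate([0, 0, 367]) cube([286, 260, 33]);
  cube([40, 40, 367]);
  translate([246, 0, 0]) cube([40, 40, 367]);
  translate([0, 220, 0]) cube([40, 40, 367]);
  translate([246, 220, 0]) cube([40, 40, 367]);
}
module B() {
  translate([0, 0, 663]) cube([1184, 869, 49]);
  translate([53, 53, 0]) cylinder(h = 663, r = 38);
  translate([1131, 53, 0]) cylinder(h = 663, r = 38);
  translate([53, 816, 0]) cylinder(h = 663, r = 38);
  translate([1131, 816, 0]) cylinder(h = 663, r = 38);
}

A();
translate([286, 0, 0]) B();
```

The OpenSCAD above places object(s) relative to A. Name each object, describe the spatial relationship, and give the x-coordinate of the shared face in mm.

The stool's +x face and the table's −x face are both at x = 286 mm.

A is a stool. B is a table. The table is against the stool's +x side, with their −y faces flush. The x-coordinate of the shared face is 286 mm.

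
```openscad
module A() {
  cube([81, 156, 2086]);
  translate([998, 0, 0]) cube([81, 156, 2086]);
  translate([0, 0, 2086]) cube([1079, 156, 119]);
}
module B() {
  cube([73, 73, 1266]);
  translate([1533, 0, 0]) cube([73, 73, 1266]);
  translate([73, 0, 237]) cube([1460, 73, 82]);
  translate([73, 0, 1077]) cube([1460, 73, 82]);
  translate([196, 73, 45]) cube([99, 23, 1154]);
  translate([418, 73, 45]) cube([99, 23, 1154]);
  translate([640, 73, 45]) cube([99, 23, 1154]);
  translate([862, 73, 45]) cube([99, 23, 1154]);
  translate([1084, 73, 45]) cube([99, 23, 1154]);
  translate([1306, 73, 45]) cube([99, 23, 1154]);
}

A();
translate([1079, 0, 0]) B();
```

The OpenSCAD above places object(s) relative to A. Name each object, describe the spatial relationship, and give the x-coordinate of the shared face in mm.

The door frame's +x face and the fence section's −x face are both at x = 1079 mm.

A is a door frame. B is a fence section. The fence section is against the door frame's +x side, with their −y faces flush. The x-coordinate of the shared face is 1079 mm.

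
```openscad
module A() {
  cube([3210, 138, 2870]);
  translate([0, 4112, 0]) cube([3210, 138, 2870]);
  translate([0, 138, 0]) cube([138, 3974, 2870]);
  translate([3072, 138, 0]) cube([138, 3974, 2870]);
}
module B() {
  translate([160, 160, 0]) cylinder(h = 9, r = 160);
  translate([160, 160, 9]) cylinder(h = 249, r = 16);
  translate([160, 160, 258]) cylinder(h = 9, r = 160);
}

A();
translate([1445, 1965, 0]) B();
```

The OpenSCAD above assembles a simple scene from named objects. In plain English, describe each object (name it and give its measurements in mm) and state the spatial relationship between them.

A is a box-shaped house frame (walls only): outside footprint 3210×4250 mm, wall height 2870 mm, wall thickness 138 mm. The two y-facing walls run the full x-width; the two x-facing walls fit between the inner faces of the y-facing walls.

B is a spool: two coaxial disc flanges of radius 160 mm and thickness 9 mm, joined by a core cylinder of radius 16 mm and height 249 mm. The lower flange rests on z = 0 and the three cylinders share a vertical axis.

The spool sits inside the house frame, centred.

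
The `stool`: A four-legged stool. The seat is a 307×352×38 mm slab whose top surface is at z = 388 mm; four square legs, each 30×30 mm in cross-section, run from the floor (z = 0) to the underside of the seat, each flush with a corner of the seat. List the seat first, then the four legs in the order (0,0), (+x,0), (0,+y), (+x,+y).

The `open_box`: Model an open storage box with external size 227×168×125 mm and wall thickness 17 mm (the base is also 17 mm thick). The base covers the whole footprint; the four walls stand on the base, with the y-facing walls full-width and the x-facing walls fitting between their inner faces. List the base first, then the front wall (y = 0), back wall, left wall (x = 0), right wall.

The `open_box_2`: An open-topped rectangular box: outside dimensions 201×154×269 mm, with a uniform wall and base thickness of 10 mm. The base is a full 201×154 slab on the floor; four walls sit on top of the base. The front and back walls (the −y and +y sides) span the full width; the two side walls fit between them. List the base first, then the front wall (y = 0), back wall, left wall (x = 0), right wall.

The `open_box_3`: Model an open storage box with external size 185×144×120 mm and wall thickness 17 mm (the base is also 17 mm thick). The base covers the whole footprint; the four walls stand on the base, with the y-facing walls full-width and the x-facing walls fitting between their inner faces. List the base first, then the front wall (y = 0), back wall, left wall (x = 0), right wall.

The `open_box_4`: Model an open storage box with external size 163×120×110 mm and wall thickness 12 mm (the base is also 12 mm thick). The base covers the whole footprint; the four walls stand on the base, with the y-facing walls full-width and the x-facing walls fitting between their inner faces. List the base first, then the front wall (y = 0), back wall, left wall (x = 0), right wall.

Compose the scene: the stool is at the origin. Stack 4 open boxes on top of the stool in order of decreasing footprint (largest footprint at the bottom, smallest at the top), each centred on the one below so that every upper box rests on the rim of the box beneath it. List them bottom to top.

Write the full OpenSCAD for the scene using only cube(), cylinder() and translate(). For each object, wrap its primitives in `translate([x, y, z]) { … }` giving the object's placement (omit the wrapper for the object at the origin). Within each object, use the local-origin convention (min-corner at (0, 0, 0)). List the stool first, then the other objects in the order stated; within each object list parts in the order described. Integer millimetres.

translate([0, 0, 350]) cube([307, 352, 38]);
cube([30, 30, 350]);
translate([277, 0, 0]) cube([30, 30, 350]);
translate([0, 322, 0]) cube([30, 30, 350]);
translate([277, 322, 0]) cube([30, 30, 350]);
translate([40, 92, 388]) {
  cube([227, 168, 17]);
  translate([0, 0, 17]) cube([227, 17, 108]);
  translate([0, 151, 17]) cube([227, 17, 108]);
  translate([0, 17, 17]) cube([17, 134, 108]);
  translate([210, 17, 17]) cube([17, 134, 108]);
}
translate([53, 99, 513]) {
  cube([201, 154, 10]);
  translate([0, 0, 10]) cube([201, 10, 259]);
  translate([0, 144, 10]) cube([201, 10, 259]);
  translate([0, 10, 10]) cube([10, 134, 259]);
  translate([191, 10, 10]) cube([10, 134, 259]);
}
translate([61, 104, 782]) {
  cube([185, 144, 17]);
  translate([0, 0, 17]) cube([185, 17, 103]);
  translate([0, 127, 17]) cube([185, 17, 103]);
  translate([0, 17, 17]) cube([17, 110, 103]);
  translate([168, 17, 17]) cube([17, 110, 103]);
}
translate([72, 116, 902]) {
  cube([163, 120, 12]);
  translate([0, 0, 12]) cube([163, 12, 98]);
  translate([0, 108, 12]) cube([163, 12, 98]);
  translate([0, 12, 12]) cube([12, 96, 98]);
  translate([151, 12, 12]) cube([12, 96, 98]);
}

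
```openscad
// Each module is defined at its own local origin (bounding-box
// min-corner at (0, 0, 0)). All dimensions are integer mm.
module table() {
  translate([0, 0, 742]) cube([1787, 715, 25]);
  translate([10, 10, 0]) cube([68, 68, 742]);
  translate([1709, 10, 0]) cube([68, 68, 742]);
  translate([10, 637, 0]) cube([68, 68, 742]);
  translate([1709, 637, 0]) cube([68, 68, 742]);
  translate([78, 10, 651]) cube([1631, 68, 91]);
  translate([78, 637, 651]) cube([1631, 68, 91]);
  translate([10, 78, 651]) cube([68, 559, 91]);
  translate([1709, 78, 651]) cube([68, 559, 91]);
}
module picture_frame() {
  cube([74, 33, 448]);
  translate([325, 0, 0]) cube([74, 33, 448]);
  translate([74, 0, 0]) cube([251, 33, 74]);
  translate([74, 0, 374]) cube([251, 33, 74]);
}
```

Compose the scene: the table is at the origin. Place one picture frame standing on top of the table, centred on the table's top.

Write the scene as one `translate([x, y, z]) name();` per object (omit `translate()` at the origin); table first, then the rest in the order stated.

table();
translate([694, 341, 767]) picture_frame();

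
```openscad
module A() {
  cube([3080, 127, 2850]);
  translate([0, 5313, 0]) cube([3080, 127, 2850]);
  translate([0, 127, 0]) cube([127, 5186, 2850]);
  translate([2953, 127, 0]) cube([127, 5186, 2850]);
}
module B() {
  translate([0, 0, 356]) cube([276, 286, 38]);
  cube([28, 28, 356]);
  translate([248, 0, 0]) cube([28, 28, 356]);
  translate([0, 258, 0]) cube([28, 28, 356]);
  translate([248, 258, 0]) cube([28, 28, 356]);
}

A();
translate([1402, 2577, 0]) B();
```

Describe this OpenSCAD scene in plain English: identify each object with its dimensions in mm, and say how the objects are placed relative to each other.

A is a box-shaped house frame (walls only): outside footprint 3080×5440 mm, wall height 2850 mm, wall thickness 127 mm. The two y-facing walls run the full x-width; the two x-facing walls fit between the inner faces of the y-facing walls.

B is a four-legged stool. The seat is a 276×286×38 mm slab whose top surface is at z = 394 mm; four square legs, each 28×28 mm in cross-section, run from the floor (z = 0) to the underside of the seat, each flush with a corner of the seat.

The stool sits inside the house frame, centred.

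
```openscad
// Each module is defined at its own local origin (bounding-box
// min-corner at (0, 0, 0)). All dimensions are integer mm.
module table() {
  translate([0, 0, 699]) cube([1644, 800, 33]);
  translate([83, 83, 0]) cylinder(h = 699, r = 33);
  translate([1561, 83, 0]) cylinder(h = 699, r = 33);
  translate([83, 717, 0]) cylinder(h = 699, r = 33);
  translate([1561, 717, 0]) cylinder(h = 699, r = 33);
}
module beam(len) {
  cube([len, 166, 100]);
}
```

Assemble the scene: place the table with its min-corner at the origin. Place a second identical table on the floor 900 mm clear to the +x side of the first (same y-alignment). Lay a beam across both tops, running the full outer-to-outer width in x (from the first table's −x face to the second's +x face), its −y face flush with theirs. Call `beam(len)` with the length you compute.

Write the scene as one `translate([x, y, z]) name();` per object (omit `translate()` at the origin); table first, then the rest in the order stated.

table();
translate([2544, 0, 0]) table();
translate([0, 0, 732]) beam(4188);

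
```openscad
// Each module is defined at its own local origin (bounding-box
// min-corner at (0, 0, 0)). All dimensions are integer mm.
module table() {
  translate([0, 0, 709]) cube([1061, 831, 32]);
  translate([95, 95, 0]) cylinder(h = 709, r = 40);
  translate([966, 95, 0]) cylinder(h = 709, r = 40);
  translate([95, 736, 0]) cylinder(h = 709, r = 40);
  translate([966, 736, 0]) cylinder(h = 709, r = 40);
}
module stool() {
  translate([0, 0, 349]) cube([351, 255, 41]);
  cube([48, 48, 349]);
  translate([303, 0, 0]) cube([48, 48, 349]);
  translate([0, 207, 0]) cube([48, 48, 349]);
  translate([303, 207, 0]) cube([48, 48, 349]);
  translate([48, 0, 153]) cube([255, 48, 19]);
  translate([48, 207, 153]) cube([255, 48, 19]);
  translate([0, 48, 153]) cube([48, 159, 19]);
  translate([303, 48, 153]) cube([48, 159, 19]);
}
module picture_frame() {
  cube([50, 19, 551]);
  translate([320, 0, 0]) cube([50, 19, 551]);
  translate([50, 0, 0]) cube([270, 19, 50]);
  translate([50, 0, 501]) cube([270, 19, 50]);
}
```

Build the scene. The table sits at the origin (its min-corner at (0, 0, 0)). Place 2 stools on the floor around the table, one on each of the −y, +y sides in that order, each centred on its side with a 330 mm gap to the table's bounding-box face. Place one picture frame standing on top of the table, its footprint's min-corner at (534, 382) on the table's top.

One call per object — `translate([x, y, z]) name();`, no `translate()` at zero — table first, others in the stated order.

table();
translate([355, -585, 0]) stool();
translate([355, 1161, 0]) stool();
translate([534, 382, 741]) picture_frame();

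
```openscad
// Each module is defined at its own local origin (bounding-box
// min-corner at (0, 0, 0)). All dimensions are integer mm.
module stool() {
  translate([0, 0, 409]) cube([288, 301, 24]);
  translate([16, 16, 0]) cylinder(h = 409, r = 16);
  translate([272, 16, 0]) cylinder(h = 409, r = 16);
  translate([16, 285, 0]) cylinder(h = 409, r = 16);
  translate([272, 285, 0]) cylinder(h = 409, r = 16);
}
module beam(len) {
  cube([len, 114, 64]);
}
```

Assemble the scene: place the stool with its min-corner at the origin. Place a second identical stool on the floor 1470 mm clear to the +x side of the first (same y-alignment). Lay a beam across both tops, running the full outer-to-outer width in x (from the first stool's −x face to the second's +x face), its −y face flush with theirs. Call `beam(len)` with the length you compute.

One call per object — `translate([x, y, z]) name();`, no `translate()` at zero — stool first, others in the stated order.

stool();
translate([1758, 0, 0]) stool();
translate([0, 0, 433]) beam(2046);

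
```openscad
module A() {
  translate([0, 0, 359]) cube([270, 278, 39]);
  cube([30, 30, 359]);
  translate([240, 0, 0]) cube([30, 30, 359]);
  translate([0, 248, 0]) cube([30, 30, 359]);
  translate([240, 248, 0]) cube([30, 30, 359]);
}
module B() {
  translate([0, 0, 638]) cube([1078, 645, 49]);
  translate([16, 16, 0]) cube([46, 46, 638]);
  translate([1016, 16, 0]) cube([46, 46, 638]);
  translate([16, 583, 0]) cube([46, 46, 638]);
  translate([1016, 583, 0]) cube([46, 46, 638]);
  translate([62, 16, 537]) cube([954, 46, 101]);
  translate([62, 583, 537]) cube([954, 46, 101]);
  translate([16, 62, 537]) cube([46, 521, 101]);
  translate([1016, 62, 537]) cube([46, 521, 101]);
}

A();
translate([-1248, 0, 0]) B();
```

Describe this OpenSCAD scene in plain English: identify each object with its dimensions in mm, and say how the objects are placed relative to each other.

A is a simple wooden stool: a rectangular seat 270 mm (x) by 278 mm (y), 39 mm thick, top face at z = 398 mm, on four square legs, each 30×30 mm in cross-section. The legs rest on z = 0, each flush with a corner of the seat.

B is a table: top 1078 mm (x) × 645 mm (y), 49 mm thick, upper face at z = 687 mm, on four 46×46 mm square legs, each inset 16 mm from the nearest pair of top edges, running from z = 0 to the bottom of the top. Four apron rails, 46 mm thick and 101 mm tall, run between adjacent legs with their top edges flush with the underside of the top and their outer faces flush with the legs' outer faces.

The table is on the floor beside the stool on its −x side.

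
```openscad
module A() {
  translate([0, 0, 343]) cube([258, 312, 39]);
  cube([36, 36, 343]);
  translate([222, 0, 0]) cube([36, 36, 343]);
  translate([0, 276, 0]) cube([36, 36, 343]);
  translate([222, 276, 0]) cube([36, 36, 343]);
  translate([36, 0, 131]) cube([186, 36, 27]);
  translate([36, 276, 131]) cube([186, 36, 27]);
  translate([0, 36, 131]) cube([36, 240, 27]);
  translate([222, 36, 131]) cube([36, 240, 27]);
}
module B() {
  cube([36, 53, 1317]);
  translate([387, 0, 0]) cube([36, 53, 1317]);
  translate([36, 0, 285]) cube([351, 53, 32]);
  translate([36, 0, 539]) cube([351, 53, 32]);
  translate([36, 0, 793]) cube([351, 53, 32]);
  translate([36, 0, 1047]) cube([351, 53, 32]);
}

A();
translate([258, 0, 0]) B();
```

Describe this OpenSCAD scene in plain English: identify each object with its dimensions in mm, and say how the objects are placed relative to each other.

A is a four-legged stool. The seat is a 258×312×39 mm slab whose top surface is at z = 382 mm; four square legs, each 36×36 mm in cross-section, run from the floor (z = 0) to the underside of the seat, each flush with a corner of the seat. Four stretchers, 36 mm wide and 27 mm tall, connect adjacent legs with their undersides at z = 131 mm, each running between the inner faces of the legs it joins and aligned with the legs' outer faces on the other axis.

B is a straight ladder. Two 36×53 mm vertical rails, 1317 mm tall, stand 423 mm apart (outside-to-outside) with their front faces coplanar on the −y side. 4 rungs, each 53 mm deep and 32 mm tall, span between the inner faces of the rails, front faces flush with the rails. The lowest rung's underside is at z = 285 mm and rungs are spaced 254 mm apart (underside to underside).

The ladder is against the stool's +x side, with their −y faces flush.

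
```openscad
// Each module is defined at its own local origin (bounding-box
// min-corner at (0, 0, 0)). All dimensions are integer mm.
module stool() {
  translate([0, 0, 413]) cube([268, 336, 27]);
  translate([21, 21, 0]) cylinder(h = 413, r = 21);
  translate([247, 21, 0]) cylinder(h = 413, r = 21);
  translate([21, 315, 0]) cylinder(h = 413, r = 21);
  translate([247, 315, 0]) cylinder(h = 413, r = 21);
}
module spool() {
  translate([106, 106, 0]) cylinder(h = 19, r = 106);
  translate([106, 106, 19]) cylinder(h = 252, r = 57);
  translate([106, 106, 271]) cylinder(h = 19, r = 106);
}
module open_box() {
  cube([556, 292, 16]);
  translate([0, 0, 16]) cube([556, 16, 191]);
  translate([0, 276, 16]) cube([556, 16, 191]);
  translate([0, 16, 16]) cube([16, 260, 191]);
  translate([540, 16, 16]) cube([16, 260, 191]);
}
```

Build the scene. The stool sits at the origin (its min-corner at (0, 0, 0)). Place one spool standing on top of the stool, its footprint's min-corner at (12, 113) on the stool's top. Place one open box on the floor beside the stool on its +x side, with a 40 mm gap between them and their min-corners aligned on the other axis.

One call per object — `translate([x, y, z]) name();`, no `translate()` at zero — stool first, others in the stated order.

stool();
translate([12, 113, 440]) spool();
translate([308, 0, 0]) open_box();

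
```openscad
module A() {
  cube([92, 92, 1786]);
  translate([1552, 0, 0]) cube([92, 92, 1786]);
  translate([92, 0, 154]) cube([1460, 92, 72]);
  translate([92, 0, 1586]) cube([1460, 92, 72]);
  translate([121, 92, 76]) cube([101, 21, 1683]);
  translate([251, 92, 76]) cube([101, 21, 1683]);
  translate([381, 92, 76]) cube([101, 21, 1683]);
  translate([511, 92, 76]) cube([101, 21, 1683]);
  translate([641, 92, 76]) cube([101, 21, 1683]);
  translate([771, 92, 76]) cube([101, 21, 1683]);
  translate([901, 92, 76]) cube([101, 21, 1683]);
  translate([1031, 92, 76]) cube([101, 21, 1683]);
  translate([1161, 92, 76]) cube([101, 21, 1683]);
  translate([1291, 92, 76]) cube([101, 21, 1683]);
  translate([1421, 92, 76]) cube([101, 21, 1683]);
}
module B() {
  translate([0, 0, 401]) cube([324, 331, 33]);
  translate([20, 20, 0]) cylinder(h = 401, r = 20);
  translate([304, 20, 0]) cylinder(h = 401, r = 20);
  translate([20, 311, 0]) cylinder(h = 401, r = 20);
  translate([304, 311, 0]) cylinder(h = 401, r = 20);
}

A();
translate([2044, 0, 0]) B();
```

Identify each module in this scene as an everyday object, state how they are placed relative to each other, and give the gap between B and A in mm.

A is a fence section. B is a stool. The stool is on the floor beside the fence section on its +x side. The gap between the stool and the fence section is 400 mm.

The stool's nearest face is 400 mm from the fence section's +x face.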